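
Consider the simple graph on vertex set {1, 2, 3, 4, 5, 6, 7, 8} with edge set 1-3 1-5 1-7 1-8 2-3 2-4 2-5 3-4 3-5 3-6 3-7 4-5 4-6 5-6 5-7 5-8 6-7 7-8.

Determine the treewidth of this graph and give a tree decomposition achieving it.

Treewidth 3.
One such decomposition:
Bags: B1 = {3, 5, 6, 7}  B2 = {1, 3, 5, 7}  B3 = {3, 4, 5, 6}  B4 = {2, 3, 4, 5}  B5 = {1, 5, 7, 8}
Tree: B1–B2, B1–B3, B3–B4, B2–B5

The largest bag has 4 vertices, giving width 3; this decomposition certifies tw(G) ≤ 3. For the lower bound, the 4 vertices {1, 5, 7, 8} are pairwise adjacent, and any tree decomposition puts a clique entirely inside one bag — forcing width ≥ 3. Therefore the treewidth is 3.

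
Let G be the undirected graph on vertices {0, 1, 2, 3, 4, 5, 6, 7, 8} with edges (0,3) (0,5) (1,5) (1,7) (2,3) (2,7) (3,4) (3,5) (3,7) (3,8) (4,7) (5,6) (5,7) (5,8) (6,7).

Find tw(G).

2

A width-2 tree decomposition is:
Bags: B1 = {2, 3, 7}  B2 = {3, 5, 7}  B3 = {3, 5, 8}  B4 = {1, 5, 7}  B5 = {0, 3, 5}  B6 = {5, 6, 7}  B7 = {3, 4, 7}
Tree: B1–B2, B2–B3, B2–B4, B2–B5, B2–B6, B1–B7
Every bag has size at most 3, so the width is 3 − 1 = 2 and tw(G) ≤ 2. On the other hand G contains the 3-clique {1, 5, 7}. A clique must lie in a single bag of any decomposition, so no decomposition can have width below 2. The upper and lower bounds meet at 2, so that is the treewidth.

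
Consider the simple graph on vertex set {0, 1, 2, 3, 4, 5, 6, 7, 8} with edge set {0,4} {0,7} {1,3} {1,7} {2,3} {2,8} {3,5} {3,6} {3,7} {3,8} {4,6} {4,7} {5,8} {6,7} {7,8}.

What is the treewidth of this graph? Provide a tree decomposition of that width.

Treewidth 2.
One optimal decomposition is:
Bags: B1 = {3, 6, 7}  B2 = {3, 7, 8}  B3 = {4, 6, 7}  B4 = {1, 3, 7}  B5 = {2, 3, 8}  B6 = {0, 4, 7}  B7 = {3, 5, 8}
Tree: B1–B2, B1–B3, B1–B4, B2–B5, B3–B6, B2–B7

Every bag has size at most 3, so the width is 3 − 1 = 2 and tw(G) ≤ 2. For the lower bound, the 3 vertices {0, 4, 7} are pairwise adjacent, and any tree decomposition puts a clique entirely inside one bag — forcing width ≥ 2. The upper and lower bounds meet at 2, so that is the treewidth.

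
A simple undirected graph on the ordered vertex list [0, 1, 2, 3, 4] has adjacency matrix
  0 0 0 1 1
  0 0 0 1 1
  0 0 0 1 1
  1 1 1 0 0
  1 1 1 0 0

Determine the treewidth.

A width-2 tree decomposition is:
Bags: B1 = {1, 3, 4}  B2 = {0, 3, 4}  B3 = {2, 3, 4}
Tree: B1–B2, B2–B3
Each bag holds 3 vertices, so the decomposition has width 2, which upper-bounds the treewidth. Since 1–3–0–4–1 is a cycle in G, G is not acyclic. Forests are exactly the graphs of treewidth ≤ 1, so tw(G) ≥ 2. The upper and lower bounds meet at 2, so that is the treewidth.

2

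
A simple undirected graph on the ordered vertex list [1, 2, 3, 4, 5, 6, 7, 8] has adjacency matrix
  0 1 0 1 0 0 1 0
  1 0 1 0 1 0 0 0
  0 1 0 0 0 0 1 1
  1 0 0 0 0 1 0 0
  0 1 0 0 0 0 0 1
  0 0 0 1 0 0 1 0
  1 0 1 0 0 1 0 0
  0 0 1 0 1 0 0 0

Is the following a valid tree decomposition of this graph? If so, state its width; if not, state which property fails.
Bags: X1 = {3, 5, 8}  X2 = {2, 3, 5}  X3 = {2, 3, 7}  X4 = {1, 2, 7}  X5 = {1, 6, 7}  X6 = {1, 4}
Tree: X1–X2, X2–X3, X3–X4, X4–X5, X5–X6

A tree decomposition must satisfy three properties: every vertex lies in some bag; for every edge, both endpoints lie together in some bag; and for every vertex, the bags containing it form a connected subtree. Here edge (6,4) lies in no bag, so the decomposition is invalid.

No — edge (6,4) lies in no bag.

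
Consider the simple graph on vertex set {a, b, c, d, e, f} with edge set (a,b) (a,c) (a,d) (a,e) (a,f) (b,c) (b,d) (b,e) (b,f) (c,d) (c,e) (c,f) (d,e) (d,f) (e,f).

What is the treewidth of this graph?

A width-5 tree decomposition is:
Bags: B1 = {a, b, c, d, e, f}
Tree: (single bag)
With just one bag of size 6, the width is 6 − 1 = 5, so tw(G) ≤ 5. On the other hand G contains the 6-clique {a, b, c, d, e, f}. A clique must lie in a single bag of any decomposition, so no decomposition can have width below 5. Hence tw(G) = 5 exactly.

5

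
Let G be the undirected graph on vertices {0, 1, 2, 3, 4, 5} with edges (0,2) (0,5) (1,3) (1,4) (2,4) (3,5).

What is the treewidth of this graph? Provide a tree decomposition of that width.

Each bag holds 3 vertices, so the decomposition has width 2, which upper-bounds the treewidth. Since 4–1–3–5–0–2–4 is a cycle in G, G is not acyclic. Forests are exactly the graphs of treewidth ≤ 1, so tw(G) ≥ 2. Hence tw(G) = 2 exactly.

Treewidth 2.
One optimal decomposition is:
Bags: B1 = {1, 3, 4}  B2 = {3, 4, 5}  B3 = {0, 4, 5}  B4 = {0, 2, 4}
Tree: B1–B2, B2–B3, B3–B4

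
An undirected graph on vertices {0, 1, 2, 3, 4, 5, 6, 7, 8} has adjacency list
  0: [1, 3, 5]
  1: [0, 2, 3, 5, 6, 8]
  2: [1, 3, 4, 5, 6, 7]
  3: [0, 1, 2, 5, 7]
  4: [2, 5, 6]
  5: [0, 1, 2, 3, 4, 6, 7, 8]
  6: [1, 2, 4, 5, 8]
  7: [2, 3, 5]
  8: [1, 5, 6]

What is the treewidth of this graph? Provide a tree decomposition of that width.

Every bag has size at most 4, so the width is 4 − 1 = 3 and tw(G) ≤ 3. On the other hand G contains the 4-clique {0, 1, 3, 5}. A clique must lie in a single bag of any decomposition, so no decomposition can have width below 3. Hence tw(G) = 3 exactly.

Treewidth 3.
One such decomposition:
Bags: B1 = {1, 2, 5, 6}  B2 = {1, 2, 3, 5}  B3 = {2, 4, 5, 6}  B4 = {0, 1, 3, 5}  B5 = {1, 5, 6, 8}  B6 = {2, 3, 5, 7}
Tree: B1–B2, B1–B3, B2–B4, B1–B5, B2–B6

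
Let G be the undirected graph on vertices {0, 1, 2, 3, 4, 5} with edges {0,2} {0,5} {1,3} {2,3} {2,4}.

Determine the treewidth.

A width-1 tree decomposition is:
Bags: B1 = {2, 3}  B2 = {2, 4}  B3 = {0, 2}  B4 = {1, 3}  B5 = {0, 5}
Tree: B1–B2, B2–B3, B1–B4, B3–B5
Each bag holds 2 vertices, so the decomposition has width 1, which upper-bounds the treewidth. Since G has at least one edge (e.g. 2–3), it is not an edgeless graph, so tw(G) ≥ 1. The upper and lower bounds meet at 1, so that is the treewidth.

1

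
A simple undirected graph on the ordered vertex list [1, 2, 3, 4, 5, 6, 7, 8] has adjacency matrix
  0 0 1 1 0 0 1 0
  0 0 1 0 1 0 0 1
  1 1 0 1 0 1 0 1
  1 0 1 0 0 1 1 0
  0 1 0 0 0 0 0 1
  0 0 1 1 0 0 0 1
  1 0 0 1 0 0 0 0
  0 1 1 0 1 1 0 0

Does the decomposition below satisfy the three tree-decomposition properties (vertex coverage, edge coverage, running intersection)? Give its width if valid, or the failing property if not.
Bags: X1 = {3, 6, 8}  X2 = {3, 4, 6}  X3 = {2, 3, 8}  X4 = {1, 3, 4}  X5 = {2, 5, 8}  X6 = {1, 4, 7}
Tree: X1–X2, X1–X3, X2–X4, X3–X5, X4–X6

Yes; width 2.

Checking the three conditions: (i) the bags cover all of {1, 2, 3, 4, 5, 6, 7, 8}; (ii) for each edge, some bag contains both endpoints; (iii) the bags containing any fixed vertex form a subtree. All hold, so the decomposition is valid with width 3 − 1 = 2.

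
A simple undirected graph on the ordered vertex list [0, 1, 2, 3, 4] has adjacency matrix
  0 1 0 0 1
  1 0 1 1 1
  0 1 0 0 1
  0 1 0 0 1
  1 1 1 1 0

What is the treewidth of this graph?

A width-2 tree decomposition is:
Bags: B1 = {1, 2, 4}  B2 = {0, 1, 4}  B3 = {1, 3, 4}
Tree: B1–B2, B1–B3
The largest bag has 3 vertices, giving width 2; this decomposition certifies tw(G) ≤ 2. Conversely, {0, 1, 4} is a clique of size 3, and the vertices of any clique must share a bag in every tree decomposition; so some bag has ≥ 3 vertices and tw(G) ≥ 2. The upper and lower bounds meet at 2, so that is the treewidth.

2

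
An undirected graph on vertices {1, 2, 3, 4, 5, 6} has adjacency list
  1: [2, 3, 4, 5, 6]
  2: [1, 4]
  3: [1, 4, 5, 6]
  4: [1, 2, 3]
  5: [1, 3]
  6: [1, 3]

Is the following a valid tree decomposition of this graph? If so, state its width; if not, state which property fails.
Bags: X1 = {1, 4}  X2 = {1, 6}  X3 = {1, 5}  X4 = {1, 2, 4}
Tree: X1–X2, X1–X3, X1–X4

A tree decomposition must satisfy three properties: every vertex lies in some bag; for every edge, both endpoints lie together in some bag; and for every vertex, the bags containing it form a connected subtree. Here vertex 3 appears in no bag, so the decomposition is invalid.

No — vertex 3 appears in no bag.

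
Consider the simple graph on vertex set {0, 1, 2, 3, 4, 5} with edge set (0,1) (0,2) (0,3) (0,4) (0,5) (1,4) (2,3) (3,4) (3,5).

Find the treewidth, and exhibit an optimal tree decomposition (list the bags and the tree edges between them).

Every bag has size at most 3, so the width is 3 − 1 = 2 and tw(G) ≤ 2. Conversely, {0, 1, 4} is a clique of size 3, and the vertices of any clique must share a bag in every tree decomposition; so some bag has ≥ 3 vertices and tw(G) ≥ 2. Combining the bounds, tw(G) = 2.

Treewidth 2.
One optimal decomposition is:
Bags: B1 = {0, 3, 5}  B2 = {0, 3, 4}  B3 = {0, 1, 4}  B4 = {0, 2, 3}
Tree: B1–B2, B2–B3, B2–B4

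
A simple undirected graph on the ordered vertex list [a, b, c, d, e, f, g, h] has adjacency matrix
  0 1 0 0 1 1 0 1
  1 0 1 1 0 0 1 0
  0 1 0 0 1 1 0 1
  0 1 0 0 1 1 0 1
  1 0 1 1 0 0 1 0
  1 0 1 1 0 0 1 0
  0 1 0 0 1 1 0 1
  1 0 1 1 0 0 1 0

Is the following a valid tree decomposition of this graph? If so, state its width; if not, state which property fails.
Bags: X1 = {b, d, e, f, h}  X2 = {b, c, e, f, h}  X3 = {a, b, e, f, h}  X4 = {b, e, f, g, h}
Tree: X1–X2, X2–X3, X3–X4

Vertex coverage: the bags together contain {a, b, c, d, e, f, g, h}, the full vertex set. Edge coverage: each edge of G has both endpoints in at least one bag. Running intersection: for every vertex, the bags containing it form a connected subtree. All three properties hold, so this is a valid tree decomposition of width max|bag| − 1 = 4, and hence tw(G) ≤ 4.

Yes; width 4.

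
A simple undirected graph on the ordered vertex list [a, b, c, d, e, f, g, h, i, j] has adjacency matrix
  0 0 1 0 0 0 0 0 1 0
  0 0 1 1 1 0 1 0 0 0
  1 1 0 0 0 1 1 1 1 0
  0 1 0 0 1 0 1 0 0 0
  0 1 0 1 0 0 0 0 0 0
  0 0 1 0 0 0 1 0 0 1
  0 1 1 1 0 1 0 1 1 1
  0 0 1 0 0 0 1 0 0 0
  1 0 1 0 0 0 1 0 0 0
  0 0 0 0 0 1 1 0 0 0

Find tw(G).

A width-2 tree decomposition is:
Bags: B1 = {c, g, i}  B2 = {c, f, g}  B3 = {b, c, g}  B4 = {b, d, g}  B5 = {a, c, i}  B6 = {c, g, h}  B7 = {f, g, j}  B8 = {b, d, e}
Tree: B1–B2, B1–B3, B3–B4, B1–B5, B3–B6, B2–B7, B4–B8
The largest bag has 3 vertices, giving width 2; this decomposition certifies tw(G) ≤ 2. On the other hand G contains the 3-clique {b, d, g}. A clique must lie in a single bag of any decomposition, so no decomposition can have width below 2. Combining the bounds, tw(G) = 2.

2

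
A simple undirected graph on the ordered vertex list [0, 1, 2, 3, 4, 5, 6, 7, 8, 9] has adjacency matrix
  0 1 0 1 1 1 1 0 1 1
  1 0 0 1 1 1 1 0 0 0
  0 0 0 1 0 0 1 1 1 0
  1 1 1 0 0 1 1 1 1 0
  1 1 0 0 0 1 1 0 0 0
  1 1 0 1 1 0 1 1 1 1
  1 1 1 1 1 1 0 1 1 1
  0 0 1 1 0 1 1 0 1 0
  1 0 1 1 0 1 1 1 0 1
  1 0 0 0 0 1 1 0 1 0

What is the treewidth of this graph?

4

A width-4 tree decomposition is:
Bags: B1 = {0, 1, 3, 5, 6}  B2 = {0, 1, 4, 5, 6}  B3 = {0, 3, 5, 6, 8}  B4 = {0, 5, 6, 8, 9}  B5 = {3, 5, 6, 7, 8}  B6 = {2, 3, 6, 7, 8}
Tree: B1–B2, B1–B3, B3–B4, B3–B5, B5–B6
The largest bag has 5 vertices, giving width 4; this decomposition certifies tw(G) ≤ 4. For the lower bound, the 5 vertices {2, 3, 6, 7, 8} are pairwise adjacent, and any tree decomposition puts a clique entirely inside one bag — forcing width ≥ 4. Therefore the treewidth is 4.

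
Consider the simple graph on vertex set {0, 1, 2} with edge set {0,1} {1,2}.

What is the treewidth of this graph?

1

A width-1 tree decomposition is:
Bags: B1 = {1, 2}  B2 = {0, 1}
Tree: B1–B2
The largest bag has 2 vertices, giving width 1; this decomposition certifies tw(G) ≤ 1. Any graph with an edge has treewidth ≥ 1, and G has the edge 1–2. Therefore the treewidth is 1.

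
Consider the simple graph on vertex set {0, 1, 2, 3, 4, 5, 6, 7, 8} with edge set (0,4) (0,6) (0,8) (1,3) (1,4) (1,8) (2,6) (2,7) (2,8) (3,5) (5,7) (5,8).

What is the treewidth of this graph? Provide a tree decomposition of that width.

Each bag holds 4 vertices, so the decomposition has width 3, which upper-bounds the treewidth. For the lower bound: the 4 vertex sets {2,6,7}, {5}, {8}, {0,1,3,4} are disjoint, each induces a connected subgraph, and every pair is joined by at least one edge of G. Contracting each set to a single vertex therefore yields K_{4} as a minor, and since treewidth is minor-monotone, tw(G) ≥ tw(K_{4}) = 3. Therefore the treewidth is 3.

Treewidth 3.
Bags: B1 = {2, 5, 6, 7}  B2 = {2, 5, 6, 8}  B3 = {0, 5, 6, 8}  B4 = {0, 3, 5, 8}  B5 = {0, 1, 3, 8}  B6 = {0, 1, 3, 4}
Tree: B1–B2, B2–B3, B3–B4, B4–B5, B5–B6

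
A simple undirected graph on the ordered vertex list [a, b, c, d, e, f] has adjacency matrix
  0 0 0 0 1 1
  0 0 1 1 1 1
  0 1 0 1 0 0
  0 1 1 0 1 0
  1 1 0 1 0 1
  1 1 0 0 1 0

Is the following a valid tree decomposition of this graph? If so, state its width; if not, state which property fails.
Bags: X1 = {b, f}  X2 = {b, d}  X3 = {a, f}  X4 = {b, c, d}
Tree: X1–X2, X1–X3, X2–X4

No — vertex e appears in no bag.

A tree decomposition must satisfy three properties: every vertex lies in some bag; for every edge, both endpoints lie together in some bag; and for every vertex, the bags containing it form a connected subtree. Here vertex e appears in no bag, so the decomposition is invalid.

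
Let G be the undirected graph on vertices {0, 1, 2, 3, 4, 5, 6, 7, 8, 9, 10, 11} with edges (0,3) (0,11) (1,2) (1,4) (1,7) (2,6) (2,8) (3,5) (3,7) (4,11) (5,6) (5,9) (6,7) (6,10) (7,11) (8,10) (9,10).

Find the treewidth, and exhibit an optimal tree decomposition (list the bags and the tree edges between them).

Treewidth 3.
Bags: B1 = {0, 3, 4, 11}  B2 = {3, 4, 7, 11}  B3 = {1, 3, 4, 7}  B4 = {1, 3, 5, 7}  B5 = {1, 5, 6, 7}  B6 = {1, 2, 5, 6}  B7 = {2, 5, 6, 9}  B8 = {2, 6, 9, 10}  B9 = {2, 8, 9, 10}
Tree: B1–B2, B2–B3, B3–B4, B4–B5, B5–B6, B6–B7, B7–B8, B8–B9

The largest bag has 4 vertices, giving width 3; this decomposition certifies tw(G) ≤ 3. For the lower bound: the 4 vertex sets {0,4,11}, {3}, {7}, {1,2,5,6} are disjoint, each induces a connected subgraph, and every pair is joined by at least one edge of G. Contracting each set to a single vertex therefore yields K_{4} as a minor, and since treewidth is minor-monotone, tw(G) ≥ tw(K_{4}) = 3. Combining the bounds, tw(G) = 3.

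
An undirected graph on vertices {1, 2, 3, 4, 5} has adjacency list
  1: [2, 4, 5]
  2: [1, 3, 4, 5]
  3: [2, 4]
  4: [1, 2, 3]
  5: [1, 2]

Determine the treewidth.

A width-2 tree decomposition is:
Bags: B1 = {2, 3, 4}  B2 = {1, 2, 4}  B3 = {1, 2, 5}
Tree: B1–B2, B2–B3
Every bag has size at most 3, so the width is 3 − 1 = 2 and tw(G) ≤ 2. For the lower bound, the 3 vertices {1, 2, 4} are pairwise adjacent, and any tree decomposition puts a clique entirely inside one bag — forcing width ≥ 2. Hence tw(G) = 2 exactly.

2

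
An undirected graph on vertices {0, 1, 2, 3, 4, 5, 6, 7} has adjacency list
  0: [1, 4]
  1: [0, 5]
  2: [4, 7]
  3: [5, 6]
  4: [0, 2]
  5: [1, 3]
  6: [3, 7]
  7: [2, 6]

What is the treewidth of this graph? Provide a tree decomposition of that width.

Treewidth 2.
Bags: B1 = {2, 4, 7}  B2 = {4, 6, 7}  B3 = {3, 4, 6}  B4 = {3, 4, 5}  B5 = {1, 4, 5}  B6 = {0, 1, 4}
Tree: B1–B2, B2–B3, B3–B4, B4–B5, B5–B6

Each bag holds 3 vertices, so the decomposition has width 2, which upper-bounds the treewidth. Since 4–2–7–6–3–5–1–0–4 is a cycle in G, G is not acyclic. Forests are exactly the graphs of treewidth ≤ 1, so tw(G) ≥ 2. The upper and lower bounds meet at 2, so that is the treewidth.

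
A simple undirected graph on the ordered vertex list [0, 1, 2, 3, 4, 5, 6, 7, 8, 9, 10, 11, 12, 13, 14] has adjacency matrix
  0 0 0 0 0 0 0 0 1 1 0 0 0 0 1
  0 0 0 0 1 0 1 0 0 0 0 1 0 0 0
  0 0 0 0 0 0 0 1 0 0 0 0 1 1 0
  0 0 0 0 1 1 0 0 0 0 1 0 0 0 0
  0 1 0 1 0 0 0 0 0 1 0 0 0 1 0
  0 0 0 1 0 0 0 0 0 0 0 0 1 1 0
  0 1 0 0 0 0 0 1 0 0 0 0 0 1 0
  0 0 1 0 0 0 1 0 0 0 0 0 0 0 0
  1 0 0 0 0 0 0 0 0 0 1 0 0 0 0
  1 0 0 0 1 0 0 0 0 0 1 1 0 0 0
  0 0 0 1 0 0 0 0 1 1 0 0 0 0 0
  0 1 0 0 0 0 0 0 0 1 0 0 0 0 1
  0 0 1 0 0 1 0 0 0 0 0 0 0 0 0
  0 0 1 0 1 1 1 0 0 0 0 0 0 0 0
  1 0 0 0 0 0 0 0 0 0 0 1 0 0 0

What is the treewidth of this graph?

3

A width-3 tree decomposition is:
Bags: B1 = {2, 5, 7, 12}  B2 = {2, 5, 7, 13}  B3 = {5, 6, 7, 13}  B4 = {3, 5, 6, 13}  B5 = {3, 4, 6, 13}  B6 = {1, 3, 4, 6}  B7 = {1, 3, 4, 10}  B8 = {1, 4, 9, 10}  B9 = {1, 9, 10, 11}  B10 = {8, 9, 10, 11}  B11 = {0, 8, 9, 11}  B12 = {0, 8, 11, 14}
Tree: B1–B2, B2–B3, B3–B4, B4–B5, B5–B6, B6–B7, B7–B8, B8–B9, B9–B10, B10–B11, B11–B12
Each bag holds 4 vertices, so the decomposition has width 3, which upper-bounds the treewidth. For the lower bound: the 4 vertex sets {2,7,12}, {5}, {13}, {1,3,4,6} are disjoint, each induces a connected subgraph, and every pair is joined by at least one edge of G. Contracting each set to a single vertex therefore yields K_{4} as a minor, and since treewidth is minor-monotone, tw(G) ≥ tw(K_{4}) = 3. The upper and lower bounds meet at 3, so that is the treewidth.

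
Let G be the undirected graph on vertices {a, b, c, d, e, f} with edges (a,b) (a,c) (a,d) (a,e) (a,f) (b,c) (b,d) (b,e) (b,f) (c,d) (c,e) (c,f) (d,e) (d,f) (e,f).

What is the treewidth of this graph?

5

A width-5 tree decomposition is:
Bags: B1 = {a, b, c, d, e, f}
Tree: (single bag)
A single bag containing all 6 vertices is trivially a valid decomposition of width 5. For the lower bound, the 6 vertices {a, b, c, d, e, f} are pairwise adjacent, and any tree decomposition puts a clique entirely inside one bag — forcing width ≥ 5. Combining the bounds, tw(G) = 5.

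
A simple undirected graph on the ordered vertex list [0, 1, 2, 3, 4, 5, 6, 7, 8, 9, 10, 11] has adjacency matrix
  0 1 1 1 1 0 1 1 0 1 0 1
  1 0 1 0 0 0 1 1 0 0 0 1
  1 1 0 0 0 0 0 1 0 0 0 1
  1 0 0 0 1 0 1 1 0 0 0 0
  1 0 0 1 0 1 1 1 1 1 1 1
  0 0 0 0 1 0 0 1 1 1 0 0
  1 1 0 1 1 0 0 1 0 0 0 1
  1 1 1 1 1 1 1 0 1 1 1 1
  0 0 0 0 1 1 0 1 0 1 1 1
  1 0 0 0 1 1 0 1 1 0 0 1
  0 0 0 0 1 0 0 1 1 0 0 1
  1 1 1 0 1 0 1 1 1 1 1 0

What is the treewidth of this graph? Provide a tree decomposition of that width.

Each bag holds 5 vertices, so the decomposition has width 4, which upper-bounds the treewidth. On the other hand G contains the 5-clique {0, 1, 2, 7, 11}. A clique must lie in a single bag of any decomposition, so no decomposition can have width below 4. Therefore the treewidth is 4.

Treewidth 4.
Bags: B1 = {0, 1, 2, 7, 11}  B2 = {0, 1, 6, 7, 11}  B3 = {0, 4, 6, 7, 11}  B4 = {0, 4, 7, 9, 11}  B5 = {4, 7, 8, 9, 11}  B6 = {0, 3, 4, 6, 7}  B7 = {4, 7, 8, 10, 11}  B8 = {4, 5, 7, 8, 9}
Tree: B1–B2, B2–B3, B3–B4, B4–B5, B3–B6, B5–B7, B5–B8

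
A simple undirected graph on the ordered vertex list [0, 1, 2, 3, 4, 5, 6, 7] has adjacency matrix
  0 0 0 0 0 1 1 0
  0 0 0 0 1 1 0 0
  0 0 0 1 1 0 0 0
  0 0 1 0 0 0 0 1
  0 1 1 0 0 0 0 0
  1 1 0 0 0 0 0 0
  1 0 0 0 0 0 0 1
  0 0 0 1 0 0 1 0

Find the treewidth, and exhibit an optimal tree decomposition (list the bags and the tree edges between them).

Each bag holds 3 vertices, so the decomposition has width 2, which upper-bounds the treewidth. For the lower bound, G contains the cycle 3–2–4–1–5–0–6–7–3, so G is not a forest; only forests have treewidth ≤ 1, hence tw(G) ≥ 2. Hence tw(G) = 2 exactly.

Treewidth 2.
Bags: B1 = {2, 3, 4}  B2 = {1, 3, 4}  B3 = {1, 3, 5}  B4 = {0, 3, 5}  B5 = {0, 3, 6}  B6 = {3, 6, 7}
Tree: B1–B2, B2–B3, B3–B4, B4–B5, B5–B6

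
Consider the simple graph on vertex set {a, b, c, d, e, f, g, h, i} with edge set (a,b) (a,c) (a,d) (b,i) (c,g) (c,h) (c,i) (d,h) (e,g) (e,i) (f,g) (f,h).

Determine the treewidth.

3

A width-3 tree decomposition is:
Bags: B1 = {a, d, f, h}  B2 = {a, c, f, h}  B3 = {a, c, f, g}  B4 = {a, b, c, g}  B5 = {b, c, g, i}  B6 = {b, e, g, i}
Tree: B1–B2, B2–B3, B3–B4, B4–B5, B5–B6
Each bag holds 4 vertices, so the decomposition has width 3, which upper-bounds the treewidth. For the lower bound: the 4 vertex sets {d,f,h}, {a}, {c}, {b,e,g,i} are disjoint, each induces a connected subgraph, and every pair is joined by at least one edge of G. Contracting each set to a single vertex therefore yields K_{4} as a minor, and since treewidth is minor-monotone, tw(G) ≥ tw(K_{4}) = 3. Combining the bounds, tw(G) = 3.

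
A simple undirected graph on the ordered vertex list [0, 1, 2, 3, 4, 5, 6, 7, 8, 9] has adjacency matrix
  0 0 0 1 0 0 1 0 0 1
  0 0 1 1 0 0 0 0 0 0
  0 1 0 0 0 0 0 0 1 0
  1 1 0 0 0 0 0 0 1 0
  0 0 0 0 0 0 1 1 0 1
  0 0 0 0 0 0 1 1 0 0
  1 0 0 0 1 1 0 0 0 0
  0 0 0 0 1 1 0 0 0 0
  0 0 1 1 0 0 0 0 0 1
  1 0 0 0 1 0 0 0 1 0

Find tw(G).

2

A width-2 tree decomposition is:
Bags: B1 = {1, 2, 3}  B2 = {2, 3, 8}  B3 = {0, 3, 8}  B4 = {0, 8, 9}  B5 = {0, 6, 9}  B6 = {4, 6, 9}  B7 = {4, 5, 6}  B8 = {4, 5, 7}
Tree: B1–B2, B2–B3, B3–B4, B4–B5, B5–B6, B6–B7, B7–B8
The largest bag has 3 vertices, giving width 2; this decomposition certifies tw(G) ≤ 2. For the lower bound, G contains the cycle 1–2–8–3–1, so G is not a forest; only forests have treewidth ≤ 1, hence tw(G) ≥ 2. The upper and lower bounds meet at 2, so that is the treewidth.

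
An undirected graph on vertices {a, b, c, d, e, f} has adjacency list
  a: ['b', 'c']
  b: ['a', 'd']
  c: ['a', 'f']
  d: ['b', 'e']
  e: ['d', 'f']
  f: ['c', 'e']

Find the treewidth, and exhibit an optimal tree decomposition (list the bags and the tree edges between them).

Treewidth 2.
Bags: B1 = {c, e, f}  B2 = {c, d, e}  B3 = {b, c, d}  B4 = {a, b, c}
Tree: B1–B2, B2–B3, B3–B4

Every bag has size at most 3, so the width is 3 − 1 = 2 and tw(G) ≤ 2. Since c–f–e–d–b–a–c is a cycle in G, G is not acyclic. Forests are exactly the graphs of treewidth ≤ 1, so tw(G) ≥ 2. The upper and lower bounds meet at 2, so that is the treewidth.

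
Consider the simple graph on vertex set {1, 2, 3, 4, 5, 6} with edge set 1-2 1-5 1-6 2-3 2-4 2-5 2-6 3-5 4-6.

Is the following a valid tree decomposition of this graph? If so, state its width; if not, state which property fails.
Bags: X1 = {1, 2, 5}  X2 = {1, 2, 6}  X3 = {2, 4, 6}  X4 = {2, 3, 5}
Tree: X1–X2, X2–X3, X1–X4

Yes; width 2.

Vertex coverage: the bags together contain {1, 2, 3, 4, 5, 6}, the full vertex set. Edge coverage: each edge of G has both endpoints in at least one bag. Running intersection: for every vertex, the bags containing it form a connected subtree. All three properties hold, so this is a valid tree decomposition of width max|bag| − 1 = 2, and hence tw(G) ≤ 2.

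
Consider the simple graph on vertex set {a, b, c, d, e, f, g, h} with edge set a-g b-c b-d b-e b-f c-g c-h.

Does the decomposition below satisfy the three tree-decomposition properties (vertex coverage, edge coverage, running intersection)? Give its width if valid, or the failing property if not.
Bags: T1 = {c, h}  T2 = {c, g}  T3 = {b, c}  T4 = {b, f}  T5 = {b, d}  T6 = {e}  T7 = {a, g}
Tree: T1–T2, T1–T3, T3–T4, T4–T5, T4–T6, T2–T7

No — edge (b,e) lies in no bag.

A tree decomposition must satisfy three properties: every vertex lies in some bag; for every edge, both endpoints lie together in some bag; and for every vertex, the bags containing it form a connected subtree. Here edge (b,e) lies in no bag, so the decomposition is invalid.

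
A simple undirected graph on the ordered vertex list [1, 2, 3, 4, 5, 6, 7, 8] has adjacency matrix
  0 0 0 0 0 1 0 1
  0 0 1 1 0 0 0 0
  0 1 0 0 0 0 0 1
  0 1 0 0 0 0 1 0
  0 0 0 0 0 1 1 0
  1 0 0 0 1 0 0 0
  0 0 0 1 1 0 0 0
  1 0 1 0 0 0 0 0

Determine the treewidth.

2

A width-2 tree decomposition is:
Bags: B1 = {2, 3, 4}  B2 = {3, 4, 8}  B3 = {1, 4, 8}  B4 = {1, 4, 6}  B5 = {4, 5, 6}  B6 = {4, 5, 7}
Tree: B1–B2, B2–B3, B3–B4, B4–B5, B5–B6
Each bag holds 3 vertices, so the decomposition has width 2, which upper-bounds the treewidth. The edges 4–2–3–8–1–6–5–7–4 form a cycle, so G is not a tree and its treewidth is at least 2. The upper and lower bounds meet at 2, so that is the treewidth.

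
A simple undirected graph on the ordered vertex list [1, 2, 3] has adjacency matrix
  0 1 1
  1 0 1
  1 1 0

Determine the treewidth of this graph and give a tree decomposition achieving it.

Treewidth 2.
One such decomposition:
Bags: B1 = {1, 2, 3}
Tree: (single bag)

With just one bag of size 3, the width is 3 − 1 = 2, so tw(G) ≤ 2. Conversely, {1, 2, 3} is a clique of size 3, and the vertices of any clique must share a bag in every tree decomposition; so some bag has ≥ 3 vertices and tw(G) ≥ 2. Combining the bounds, tw(G) = 2.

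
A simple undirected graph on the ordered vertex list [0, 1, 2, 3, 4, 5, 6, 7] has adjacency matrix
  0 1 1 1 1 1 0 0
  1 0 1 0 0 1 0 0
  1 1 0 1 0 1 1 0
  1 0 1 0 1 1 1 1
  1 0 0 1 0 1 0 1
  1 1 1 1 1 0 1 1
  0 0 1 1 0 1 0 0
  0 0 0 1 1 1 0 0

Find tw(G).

3

A width-3 tree decomposition is:
Bags: B1 = {0, 2, 3, 5}  B2 = {2, 3, 5, 6}  B3 = {0, 1, 2, 5}  B4 = {0, 3, 4, 5}  B5 = {3, 4, 5, 7}
Tree: B1–B2, B1–B3, B1–B4, B4–B5
Each bag holds 4 vertices, so the decomposition has width 3, which upper-bounds the treewidth. Conversely, {0, 1, 2, 5} is a clique of size 4, and the vertices of any clique must share a bag in every tree decomposition; so some bag has ≥ 4 vertices and tw(G) ≥ 3. Therefore the treewidth is 3.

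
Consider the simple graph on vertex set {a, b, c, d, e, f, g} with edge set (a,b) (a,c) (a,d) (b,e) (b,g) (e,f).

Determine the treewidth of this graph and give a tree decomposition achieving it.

Every bag has size at most 2, so the width is 2 − 1 = 1 and tw(G) ≤ 1. Since G has at least one edge (e.g. b–e), it is not an edgeless graph, so tw(G) ≥ 1. Hence tw(G) = 1 exactly.

Treewidth 1.
One optimal decomposition is:
Bags: B1 = {b, e}  B2 = {a, b}  B3 = {a, c}  B4 = {e, f}  B5 = {a, d}  B6 = {b, g}
Tree: B1–B2, B2–B3, B1–B4, B3–B5, B1–B6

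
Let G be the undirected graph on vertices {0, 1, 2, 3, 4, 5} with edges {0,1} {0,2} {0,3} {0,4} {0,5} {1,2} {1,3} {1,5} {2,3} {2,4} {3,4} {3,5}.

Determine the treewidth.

3

A width-3 tree decomposition is:
Bags: B1 = {0, 2, 3, 4}  B2 = {0, 1, 2, 3}  B3 = {0, 1, 3, 5}
Tree: B1–B2, B2–B3
Every bag has size at most 4, so the width is 4 − 1 = 3 and tw(G) ≤ 3. Conversely, {0, 1, 2, 3} is a clique of size 4, and the vertices of any clique must share a bag in every tree decomposition; so some bag has ≥ 4 vertices and tw(G) ≥ 3. Combining the bounds, tw(G) = 3.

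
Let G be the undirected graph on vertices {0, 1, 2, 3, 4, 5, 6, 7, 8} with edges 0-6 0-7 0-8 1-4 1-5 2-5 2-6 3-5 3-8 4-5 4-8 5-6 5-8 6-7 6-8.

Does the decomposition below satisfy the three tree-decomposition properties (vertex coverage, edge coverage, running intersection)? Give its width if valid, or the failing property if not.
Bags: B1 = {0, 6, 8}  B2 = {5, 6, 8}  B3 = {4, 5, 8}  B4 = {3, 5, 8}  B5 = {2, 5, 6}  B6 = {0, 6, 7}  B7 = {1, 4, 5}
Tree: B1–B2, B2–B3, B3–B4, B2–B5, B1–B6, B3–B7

Every vertex of G appears in some bag (union = {0, 1, 2, 3, 4, 5, 6, 7, 8}); every edge is covered by a bag; and for each vertex v the set of bags containing v is connected in the bag tree. The decomposition is therefore valid. The largest bag has 3 vertices, so the width is 2.

Yes; width 2.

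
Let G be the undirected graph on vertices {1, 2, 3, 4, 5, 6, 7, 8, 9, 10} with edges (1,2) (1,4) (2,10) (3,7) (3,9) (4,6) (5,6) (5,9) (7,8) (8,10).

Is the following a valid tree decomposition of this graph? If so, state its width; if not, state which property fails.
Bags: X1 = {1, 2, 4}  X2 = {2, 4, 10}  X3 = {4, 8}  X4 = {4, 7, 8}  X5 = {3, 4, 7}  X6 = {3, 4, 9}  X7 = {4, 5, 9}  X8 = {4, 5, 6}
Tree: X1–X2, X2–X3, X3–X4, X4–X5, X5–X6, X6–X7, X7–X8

No — edge (10,8) lies in no bag.

A tree decomposition must satisfy three properties: every vertex lies in some bag; for every edge, both endpoints lie together in some bag; and for every vertex, the bags containing it form a connected subtree. Here edge (10,8) lies in no bag, so the decomposition is invalid.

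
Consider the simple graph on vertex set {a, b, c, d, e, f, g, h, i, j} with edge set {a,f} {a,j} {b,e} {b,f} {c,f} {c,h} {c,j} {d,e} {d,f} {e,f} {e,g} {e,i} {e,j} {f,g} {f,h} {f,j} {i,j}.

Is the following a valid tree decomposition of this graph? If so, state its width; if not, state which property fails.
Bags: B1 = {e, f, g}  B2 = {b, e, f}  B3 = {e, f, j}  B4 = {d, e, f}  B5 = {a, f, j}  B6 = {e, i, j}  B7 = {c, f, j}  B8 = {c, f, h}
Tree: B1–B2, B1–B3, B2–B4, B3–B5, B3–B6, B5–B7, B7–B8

Yes; width 2.

Every vertex of G appears in some bag (union = {a, b, c, d, e, f, g, h, i, j}); every edge is covered by a bag; and for each vertex v the set of bags containing v is connected in the bag tree. The decomposition is therefore valid. The largest bag has 3 vertices, so the width is 2.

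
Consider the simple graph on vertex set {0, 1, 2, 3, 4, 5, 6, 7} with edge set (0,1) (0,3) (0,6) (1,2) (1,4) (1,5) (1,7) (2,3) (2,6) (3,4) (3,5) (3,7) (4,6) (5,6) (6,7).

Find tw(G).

3

A width-3 tree decomposition is:
Bags: B1 = {0, 1, 3, 6}  B2 = {1, 2, 3, 6}  B3 = {1, 3, 5, 6}  B4 = {1, 3, 6, 7}  B5 = {1, 3, 4, 6}
Tree: B1–B2, B2–B3, B3–B4, B4–B5
Each bag holds 4 vertices, so the decomposition has width 3, which upper-bounds the treewidth. For the lower bound: the 4 vertex sets {0,1}, {2,3}, {6}, {5} are disjoint, each induces a connected subgraph, and every pair is joined by at least one edge of G. Contracting each set to a single vertex therefore yields K_{4} as a minor, and since treewidth is minor-monotone, tw(G) ≥ tw(K_{4}) = 3. The upper and lower bounds meet at 3, so that is the treewidth.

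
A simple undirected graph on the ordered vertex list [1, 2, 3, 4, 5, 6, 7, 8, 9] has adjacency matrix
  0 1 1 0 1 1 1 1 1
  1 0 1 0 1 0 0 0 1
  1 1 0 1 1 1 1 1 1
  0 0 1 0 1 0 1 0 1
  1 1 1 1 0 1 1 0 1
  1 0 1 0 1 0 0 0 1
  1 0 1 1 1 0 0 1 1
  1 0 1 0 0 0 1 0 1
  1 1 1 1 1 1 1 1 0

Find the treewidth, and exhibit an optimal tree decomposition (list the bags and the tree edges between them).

Treewidth 4.
One such decomposition:
Bags: B1 = {1, 3, 5, 6, 9}  B2 = {1, 3, 5, 7, 9}  B3 = {1, 2, 3, 5, 9}  B4 = {1, 3, 7, 8, 9}  B5 = {3, 4, 5, 7, 9}
Tree: B1–B2, B2–B3, B2–B4, B2–B5

The largest bag has 5 vertices, giving width 4; this decomposition certifies tw(G) ≤ 4. For the lower bound, the 5 vertices {1, 3, 7, 8, 9} are pairwise adjacent, and any tree decomposition puts a clique entirely inside one bag — forcing width ≥ 4. Hence tw(G) = 4 exactly.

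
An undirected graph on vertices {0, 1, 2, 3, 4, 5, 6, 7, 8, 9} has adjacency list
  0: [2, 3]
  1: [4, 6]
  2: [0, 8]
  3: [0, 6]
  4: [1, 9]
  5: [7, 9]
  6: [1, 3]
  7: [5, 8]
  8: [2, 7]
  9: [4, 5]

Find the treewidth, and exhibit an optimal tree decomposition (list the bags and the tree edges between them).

Treewidth 2.
One such decomposition:
Bags: B1 = {5, 7, 9}  B2 = {4, 7, 9}  B3 = {1, 4, 7}  B4 = {1, 6, 7}  B5 = {3, 6, 7}  B6 = {0, 3, 7}  B7 = {0, 2, 7}  B8 = {2, 7, 8}
Tree: B1–B2, B2–B3, B3–B4, B4–B5, B5–B6, B6–B7, B7–B8

Each bag holds 3 vertices, so the decomposition has width 2, which upper-bounds the treewidth. Since 7–5–9–4–1–6–3–0–2–8–7 is a cycle in G, G is not acyclic. Forests are exactly the graphs of treewidth ≤ 1, so tw(G) ≥ 2. Combining the bounds, tw(G) = 2.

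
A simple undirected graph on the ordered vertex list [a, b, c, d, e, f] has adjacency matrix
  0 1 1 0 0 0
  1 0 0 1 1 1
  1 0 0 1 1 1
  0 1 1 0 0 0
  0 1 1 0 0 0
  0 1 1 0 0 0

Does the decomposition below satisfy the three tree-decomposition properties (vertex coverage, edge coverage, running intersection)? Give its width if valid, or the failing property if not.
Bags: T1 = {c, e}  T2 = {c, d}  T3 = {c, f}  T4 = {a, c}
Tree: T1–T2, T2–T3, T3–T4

A tree decomposition must satisfy three properties: every vertex lies in some bag; for every edge, both endpoints lie together in some bag; and for every vertex, the bags containing it form a connected subtree. Here vertex b appears in no bag, so the decomposition is invalid.

No — vertex b appears in no bag.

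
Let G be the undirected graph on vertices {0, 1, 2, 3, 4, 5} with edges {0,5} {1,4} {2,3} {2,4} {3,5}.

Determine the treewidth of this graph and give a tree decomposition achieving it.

Treewidth 1.
One optimal decomposition is:
Bags: B1 = {1, 4}  B2 = {2, 4}  B3 = {2, 3}  B4 = {3, 5}  B5 = {0, 5}
Tree: B1–B2, B2–B3, B3–B4, B4–B5

Each bag holds 2 vertices, so the decomposition has width 1, which upper-bounds the treewidth. Since G has at least one edge (e.g. 1–4), it is not an edgeless graph, so tw(G) ≥ 1. Combining the bounds, tw(G) = 1.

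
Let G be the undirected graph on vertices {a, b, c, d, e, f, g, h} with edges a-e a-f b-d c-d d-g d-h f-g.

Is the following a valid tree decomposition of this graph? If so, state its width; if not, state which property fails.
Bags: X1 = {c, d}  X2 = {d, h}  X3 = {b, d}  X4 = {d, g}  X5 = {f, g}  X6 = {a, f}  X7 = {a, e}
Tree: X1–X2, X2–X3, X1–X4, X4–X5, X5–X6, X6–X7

Vertex coverage: the bags together contain {a, b, c, d, e, f, g, h}, the full vertex set. Edge coverage: each edge of G has both endpoints in at least one bag. Running intersection: for every vertex, the bags containing it form a connected subtree. All three properties hold, so this is a valid tree decomposition of width max|bag| − 1 = 1, and hence tw(G) ≤ 1.

Yes; width 1.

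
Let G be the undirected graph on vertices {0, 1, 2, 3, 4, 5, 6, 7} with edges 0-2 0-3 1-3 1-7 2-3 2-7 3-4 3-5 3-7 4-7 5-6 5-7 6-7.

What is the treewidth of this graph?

2

A width-2 tree decomposition is:
Bags: B1 = {2, 3, 7}  B2 = {3, 5, 7}  B3 = {0, 2, 3}  B4 = {5, 6, 7}  B5 = {1, 3, 7}  B6 = {3, 4, 7}
Tree: B1–B2, B1–B3, B2–B4, B2–B5, B1–B6
The largest bag has 3 vertices, giving width 2; this decomposition certifies tw(G) ≤ 2. Conversely, {0, 2, 3} is a clique of size 3, and the vertices of any clique must share a bag in every tree decomposition; so some bag has ≥ 3 vertices and tw(G) ≥ 2. Hence tw(G) = 2 exactly.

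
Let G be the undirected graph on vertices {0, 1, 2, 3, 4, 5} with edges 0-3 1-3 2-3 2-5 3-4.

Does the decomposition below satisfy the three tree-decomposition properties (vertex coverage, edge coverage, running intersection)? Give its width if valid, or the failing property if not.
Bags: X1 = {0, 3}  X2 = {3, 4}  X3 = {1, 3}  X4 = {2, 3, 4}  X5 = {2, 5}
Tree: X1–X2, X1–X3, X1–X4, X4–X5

A tree decomposition must satisfy three properties: every vertex lies in some bag; for every edge, both endpoints lie together in some bag; and for every vertex, the bags containing it form a connected subtree. Here bags containing vertex 4 are not connected in the tree, so the decomposition is invalid.

No — bags containing vertex 4 are not connected in the tree.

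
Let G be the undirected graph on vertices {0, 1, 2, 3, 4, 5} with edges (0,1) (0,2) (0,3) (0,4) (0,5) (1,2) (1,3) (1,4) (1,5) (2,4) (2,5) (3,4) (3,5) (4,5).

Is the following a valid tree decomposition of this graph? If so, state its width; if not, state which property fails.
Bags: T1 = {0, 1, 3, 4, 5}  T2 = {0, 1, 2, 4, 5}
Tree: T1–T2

Every vertex of G appears in some bag (union = {0, 1, 2, 3, 4, 5}); every edge is covered by a bag; and for each vertex v the set of bags containing v is connected in the bag tree. The decomposition is therefore valid. The largest bag has 5 vertices, so the width is 4.

Yes; width 4.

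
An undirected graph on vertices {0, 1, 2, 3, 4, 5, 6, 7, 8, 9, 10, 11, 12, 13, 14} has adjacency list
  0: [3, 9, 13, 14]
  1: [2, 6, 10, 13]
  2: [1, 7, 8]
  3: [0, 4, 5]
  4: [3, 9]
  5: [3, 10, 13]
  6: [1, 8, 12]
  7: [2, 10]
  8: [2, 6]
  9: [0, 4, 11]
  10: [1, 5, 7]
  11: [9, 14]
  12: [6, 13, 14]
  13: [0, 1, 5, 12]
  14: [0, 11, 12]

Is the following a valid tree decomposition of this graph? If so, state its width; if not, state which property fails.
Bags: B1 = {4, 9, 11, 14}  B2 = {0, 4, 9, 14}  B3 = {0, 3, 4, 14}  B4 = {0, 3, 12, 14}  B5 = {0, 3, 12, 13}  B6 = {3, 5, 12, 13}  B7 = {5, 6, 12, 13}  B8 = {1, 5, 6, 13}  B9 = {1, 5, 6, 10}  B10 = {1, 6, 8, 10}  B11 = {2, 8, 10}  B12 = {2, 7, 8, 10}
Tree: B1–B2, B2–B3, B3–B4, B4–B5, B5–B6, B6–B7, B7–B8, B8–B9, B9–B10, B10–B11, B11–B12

No — edge (1,2) lies in no bag.

A tree decomposition must satisfy three properties: every vertex lies in some bag; for every edge, both endpoints lie together in some bag; and for every vertex, the bags containing it form a connected subtree. Here edge (1,2) lies in no bag, so the decomposition is invalid.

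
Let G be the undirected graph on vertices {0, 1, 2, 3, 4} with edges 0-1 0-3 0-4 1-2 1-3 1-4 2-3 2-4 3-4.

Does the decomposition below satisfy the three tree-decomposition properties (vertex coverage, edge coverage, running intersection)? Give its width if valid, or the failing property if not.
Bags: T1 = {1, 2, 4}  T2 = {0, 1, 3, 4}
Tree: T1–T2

No — edge (3,2) lies in no bag.

A tree decomposition must satisfy three properties: every vertex lies in some bag; for every edge, both endpoints lie together in some bag; and for every vertex, the bags containing it form a connected subtree. Here edge (3,2) lies in no bag, so the decomposition is invalid.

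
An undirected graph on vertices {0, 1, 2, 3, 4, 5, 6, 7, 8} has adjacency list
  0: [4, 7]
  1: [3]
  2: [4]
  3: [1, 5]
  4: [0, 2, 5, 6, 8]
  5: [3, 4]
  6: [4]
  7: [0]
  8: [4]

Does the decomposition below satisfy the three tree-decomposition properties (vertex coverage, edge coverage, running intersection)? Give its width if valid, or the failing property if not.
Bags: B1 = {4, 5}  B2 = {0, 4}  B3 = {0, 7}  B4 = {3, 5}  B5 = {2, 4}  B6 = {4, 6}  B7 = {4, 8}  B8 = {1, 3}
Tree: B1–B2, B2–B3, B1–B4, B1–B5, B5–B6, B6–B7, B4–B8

Yes; width 1.

Every vertex of G appears in some bag (union = {0, 1, 2, 3, 4, 5, 6, 7, 8}); every edge is covered by a bag; and for each vertex v the set of bags containing v is connected in the bag tree. The decomposition is therefore valid. The largest bag has 2 vertices, so the width is 1.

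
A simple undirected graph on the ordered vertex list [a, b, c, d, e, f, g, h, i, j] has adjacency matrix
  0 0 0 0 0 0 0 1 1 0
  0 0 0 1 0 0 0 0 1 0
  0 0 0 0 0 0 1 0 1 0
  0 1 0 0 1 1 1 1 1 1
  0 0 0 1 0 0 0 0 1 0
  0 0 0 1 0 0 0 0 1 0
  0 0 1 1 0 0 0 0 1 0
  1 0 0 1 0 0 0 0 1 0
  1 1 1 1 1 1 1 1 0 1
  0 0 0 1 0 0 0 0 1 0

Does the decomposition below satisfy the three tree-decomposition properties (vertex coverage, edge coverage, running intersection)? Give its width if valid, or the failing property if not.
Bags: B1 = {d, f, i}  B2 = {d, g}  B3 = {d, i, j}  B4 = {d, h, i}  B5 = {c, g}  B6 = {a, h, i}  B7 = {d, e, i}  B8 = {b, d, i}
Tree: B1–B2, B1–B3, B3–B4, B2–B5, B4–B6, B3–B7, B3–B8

No — edge (i,g) lies in no bag.

A tree decomposition must satisfy three properties: every vertex lies in some bag; for every edge, both endpoints lie together in some bag; and for every vertex, the bags containing it form a connected subtree. Here edge (i,g) lies in no bag, so the decomposition is invalid.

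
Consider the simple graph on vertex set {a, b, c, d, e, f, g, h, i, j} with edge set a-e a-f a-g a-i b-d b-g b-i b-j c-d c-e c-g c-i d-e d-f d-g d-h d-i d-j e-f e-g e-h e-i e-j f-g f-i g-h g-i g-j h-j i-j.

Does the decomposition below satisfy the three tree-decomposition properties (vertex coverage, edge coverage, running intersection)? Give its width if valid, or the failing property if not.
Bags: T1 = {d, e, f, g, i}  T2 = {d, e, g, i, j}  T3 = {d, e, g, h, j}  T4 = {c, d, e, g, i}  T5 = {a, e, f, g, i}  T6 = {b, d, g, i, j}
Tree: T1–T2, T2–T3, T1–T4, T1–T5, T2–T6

Yes; width 4.

Vertex coverage: the bags together contain {a, b, c, d, e, f, g, h, i, j}, the full vertex set. Edge coverage: each edge of G has both endpoints in at least one bag. Running intersection: for every vertex, the bags containing it form a connected subtree. All three properties hold, so this is a valid tree decomposition of width max|bag| − 1 = 4, and hence tw(G) ≤ 4.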